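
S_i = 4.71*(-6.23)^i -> [4.71, -29.34, 182.81, -1138.9, 7095.34]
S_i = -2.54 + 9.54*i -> [-2.54, 7.0, 16.54, 26.08, 35.62]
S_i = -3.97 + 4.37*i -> [-3.97, 0.4, 4.77, 9.14, 13.51]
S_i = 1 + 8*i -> [1, 9, 17, 25, 33]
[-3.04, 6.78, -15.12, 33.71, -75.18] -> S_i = -3.04*(-2.23)^i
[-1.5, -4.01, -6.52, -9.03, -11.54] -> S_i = -1.50 + -2.51*i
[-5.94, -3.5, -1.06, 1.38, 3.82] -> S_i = -5.94 + 2.44*i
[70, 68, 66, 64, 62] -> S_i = 70 + -2*i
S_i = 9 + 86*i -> [9, 95, 181, 267, 353]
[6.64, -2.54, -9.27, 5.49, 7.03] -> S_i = Random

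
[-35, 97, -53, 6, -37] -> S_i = Random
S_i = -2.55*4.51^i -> [-2.55, -11.5, -51.87, -233.92, -1054.99]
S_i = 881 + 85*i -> [881, 966, 1051, 1136, 1221]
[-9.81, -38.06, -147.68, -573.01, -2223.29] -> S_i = -9.81*3.88^i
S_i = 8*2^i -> [8, 16, 32, 64, 128]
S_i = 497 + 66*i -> [497, 563, 629, 695, 761]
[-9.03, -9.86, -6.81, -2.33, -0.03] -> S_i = Random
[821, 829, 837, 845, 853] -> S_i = 821 + 8*i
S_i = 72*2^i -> [72, 144, 288, 576, 1152]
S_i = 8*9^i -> [8, 72, 648, 5832, 52488]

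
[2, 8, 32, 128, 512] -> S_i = 2*4^i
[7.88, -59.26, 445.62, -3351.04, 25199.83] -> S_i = 7.88*(-7.52)^i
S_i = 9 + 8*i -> [9, 17, 25, 33, 41]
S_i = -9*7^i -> [-9, -63, -441, -3087, -21609]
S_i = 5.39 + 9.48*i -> [5.39, 14.87, 24.35, 33.83, 43.31]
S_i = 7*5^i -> [7, 35, 175, 875, 4375]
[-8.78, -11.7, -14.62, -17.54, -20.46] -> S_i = -8.78 + -2.92*i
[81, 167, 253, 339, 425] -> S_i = 81 + 86*i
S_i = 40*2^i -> [40, 80, 160, 320, 640]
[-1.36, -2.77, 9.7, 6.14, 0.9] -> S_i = Random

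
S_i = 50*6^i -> [50, 300, 1800, 10800, 64800]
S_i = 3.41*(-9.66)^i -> [3.41, -32.94, 318.21, -3073.87, 29693.6]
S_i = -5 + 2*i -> [-5, -3, -1, 1, 3]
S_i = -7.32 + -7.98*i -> [-7.32, -15.3, -23.28, -31.26, -39.24]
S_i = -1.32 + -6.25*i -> [-1.32, -7.57, -13.82, -20.07, -26.32]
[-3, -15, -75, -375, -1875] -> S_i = -3*5^i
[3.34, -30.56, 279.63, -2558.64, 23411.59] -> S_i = 3.34*(-9.15)^i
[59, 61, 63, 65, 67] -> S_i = 59 + 2*i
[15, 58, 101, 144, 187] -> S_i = 15 + 43*i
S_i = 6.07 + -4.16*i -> [6.07, 1.91, -2.25, -6.41, -10.57]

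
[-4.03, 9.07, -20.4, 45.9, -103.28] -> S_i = -4.03*(-2.25)^i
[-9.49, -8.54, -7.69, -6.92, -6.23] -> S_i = -9.49*0.90^i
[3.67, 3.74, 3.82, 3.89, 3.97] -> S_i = 3.67*1.02^i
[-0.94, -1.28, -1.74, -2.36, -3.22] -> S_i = -0.94*1.36^i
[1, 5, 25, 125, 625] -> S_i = 1*5^i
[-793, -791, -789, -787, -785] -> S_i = -793 + 2*i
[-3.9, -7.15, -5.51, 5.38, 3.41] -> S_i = Random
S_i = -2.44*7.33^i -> [-2.44, -17.89, -131.1, -960.95, -7043.78]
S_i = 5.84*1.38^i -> [5.84, 8.06, 11.12, 15.35, 21.18]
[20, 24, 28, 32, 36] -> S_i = 20 + 4*i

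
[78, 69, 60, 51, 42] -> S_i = 78 + -9*i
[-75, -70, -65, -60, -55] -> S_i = -75 + 5*i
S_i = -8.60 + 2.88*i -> [-8.6, -5.72, -2.84, 0.04, 2.92]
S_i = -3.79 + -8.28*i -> [-3.79, -12.07, -20.35, -28.63, -36.91]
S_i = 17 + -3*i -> [17, 14, 11, 8, 5]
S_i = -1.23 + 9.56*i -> [-1.23, 8.33, 17.89, 27.45, 37.01]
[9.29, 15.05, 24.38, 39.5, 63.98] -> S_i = 9.29*1.62^i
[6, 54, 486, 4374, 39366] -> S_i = 6*9^i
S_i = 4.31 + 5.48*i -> [4.31, 9.79, 15.27, 20.75, 26.23]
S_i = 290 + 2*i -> [290, 292, 294, 296, 298]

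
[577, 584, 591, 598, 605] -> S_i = 577 + 7*i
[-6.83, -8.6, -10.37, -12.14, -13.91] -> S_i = -6.83 + -1.77*i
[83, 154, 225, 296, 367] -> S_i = 83 + 71*i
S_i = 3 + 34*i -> [3, 37, 71, 105, 139]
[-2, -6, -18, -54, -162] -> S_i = -2*3^i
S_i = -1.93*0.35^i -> [-1.93, -0.68, -0.24, -0.08, -0.03]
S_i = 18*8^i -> [18, 144, 1152, 9216, 73728]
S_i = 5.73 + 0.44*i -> [5.73, 6.17, 6.61, 7.05, 7.49]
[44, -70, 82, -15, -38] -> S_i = Random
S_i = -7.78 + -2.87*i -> [-7.78, -10.65, -13.52, -16.39, -19.26]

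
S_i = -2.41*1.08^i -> [-2.41, -2.6, -2.81, -3.04, -3.28]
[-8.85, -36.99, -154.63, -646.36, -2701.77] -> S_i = -8.85*4.18^i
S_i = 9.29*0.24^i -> [9.29, 2.23, 0.54, 0.13, 0.03]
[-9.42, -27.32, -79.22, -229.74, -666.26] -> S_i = -9.42*2.90^i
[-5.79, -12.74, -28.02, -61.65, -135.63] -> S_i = -5.79*2.20^i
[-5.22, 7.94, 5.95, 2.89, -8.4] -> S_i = Random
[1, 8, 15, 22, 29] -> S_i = 1 + 7*i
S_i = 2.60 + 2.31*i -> [2.6, 4.91, 7.22, 9.53, 11.84]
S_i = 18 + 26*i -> [18, 44, 70, 96, 122]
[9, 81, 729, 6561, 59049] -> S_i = 9*9^i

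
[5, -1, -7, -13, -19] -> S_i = 5 + -6*i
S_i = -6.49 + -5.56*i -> [-6.49, -12.05, -17.61, -23.17, -28.73]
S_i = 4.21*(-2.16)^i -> [4.21, -9.09, 19.64, -42.43, 91.64]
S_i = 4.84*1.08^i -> [4.84, 5.23, 5.65, 6.1, 6.58]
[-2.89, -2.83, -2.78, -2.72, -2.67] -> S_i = -2.89*0.98^i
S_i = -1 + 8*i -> [-1, 7, 15, 23, 31]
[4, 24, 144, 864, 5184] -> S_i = 4*6^i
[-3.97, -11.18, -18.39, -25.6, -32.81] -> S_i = -3.97 + -7.21*i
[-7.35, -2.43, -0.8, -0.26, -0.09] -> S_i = -7.35*0.33^i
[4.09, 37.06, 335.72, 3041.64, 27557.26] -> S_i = 4.09*9.06^i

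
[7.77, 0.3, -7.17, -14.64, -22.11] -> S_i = 7.77 + -7.47*i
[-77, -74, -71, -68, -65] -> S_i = -77 + 3*i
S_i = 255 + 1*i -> [255, 256, 257, 258, 259]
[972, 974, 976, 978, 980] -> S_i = 972 + 2*i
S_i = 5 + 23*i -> [5, 28, 51, 74, 97]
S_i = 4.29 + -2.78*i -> [4.29, 1.51, -1.27, -4.05, -6.83]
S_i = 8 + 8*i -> [8, 16, 24, 32, 40]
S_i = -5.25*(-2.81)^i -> [-5.25, 14.75, -41.45, 116.49, -327.33]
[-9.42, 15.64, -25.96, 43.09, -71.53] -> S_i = -9.42*(-1.66)^i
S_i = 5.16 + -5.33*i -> [5.16, -0.17, -5.5, -10.83, -16.16]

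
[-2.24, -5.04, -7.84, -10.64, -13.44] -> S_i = -2.24 + -2.80*i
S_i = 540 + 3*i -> [540, 543, 546, 549, 552]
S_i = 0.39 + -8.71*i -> [0.39, -8.32, -17.03, -25.74, -34.45]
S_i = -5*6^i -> [-5, -30, -180, -1080, -6480]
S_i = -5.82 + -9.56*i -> [-5.82, -15.38, -24.94, -34.5, -44.06]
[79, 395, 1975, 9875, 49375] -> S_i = 79*5^i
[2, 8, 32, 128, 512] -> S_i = 2*4^i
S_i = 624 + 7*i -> [624, 631, 638, 645, 652]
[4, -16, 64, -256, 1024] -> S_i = 4*-4^i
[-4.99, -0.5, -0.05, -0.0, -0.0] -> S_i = -4.99*0.10^i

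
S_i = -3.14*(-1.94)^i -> [-3.14, 6.09, -11.82, 22.93, -44.48]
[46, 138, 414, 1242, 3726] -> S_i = 46*3^i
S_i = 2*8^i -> [2, 16, 128, 1024, 8192]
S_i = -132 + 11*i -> [-132, -121, -110, -99, -88]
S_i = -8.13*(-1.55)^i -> [-8.13, 12.6, -19.53, 30.28, -46.93]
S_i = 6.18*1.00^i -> [6.18, 6.18, 6.18, 6.18, 6.18]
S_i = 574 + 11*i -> [574, 585, 596, 607, 618]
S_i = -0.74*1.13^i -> [-0.74, -0.84, -0.94, -1.07, -1.21]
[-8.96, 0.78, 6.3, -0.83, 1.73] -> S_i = Random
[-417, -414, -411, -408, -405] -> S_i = -417 + 3*i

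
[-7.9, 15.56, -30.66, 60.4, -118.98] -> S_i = -7.90*(-1.97)^i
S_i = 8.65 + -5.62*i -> [8.65, 3.03, -2.59, -8.21, -13.83]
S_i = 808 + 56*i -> [808, 864, 920, 976, 1032]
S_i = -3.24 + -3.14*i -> [-3.24, -6.38, -9.52, -12.66, -15.8]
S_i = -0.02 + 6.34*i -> [-0.02, 6.32, 12.66, 19.0, 25.34]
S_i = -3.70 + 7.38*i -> [-3.7, 3.68, 11.06, 18.44, 25.82]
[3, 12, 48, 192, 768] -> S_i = 3*4^i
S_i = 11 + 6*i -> [11, 17, 23, 29, 35]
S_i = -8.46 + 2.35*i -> [-8.46, -6.11, -3.76, -1.41, 0.94]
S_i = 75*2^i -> [75, 150, 300, 600, 1200]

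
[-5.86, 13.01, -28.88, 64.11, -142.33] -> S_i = -5.86*(-2.22)^i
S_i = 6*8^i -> [6, 48, 384, 3072, 24576]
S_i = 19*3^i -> [19, 57, 171, 513, 1539]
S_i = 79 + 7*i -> [79, 86, 93, 100, 107]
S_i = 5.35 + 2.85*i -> [5.35, 8.2, 11.05, 13.9, 16.75]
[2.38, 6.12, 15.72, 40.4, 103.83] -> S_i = 2.38*2.57^i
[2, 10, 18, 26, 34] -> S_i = 2 + 8*i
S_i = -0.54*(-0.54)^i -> [-0.54, 0.29, -0.16, 0.09, -0.05]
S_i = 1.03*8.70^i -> [1.03, 8.96, 77.96, 678.26, 5900.85]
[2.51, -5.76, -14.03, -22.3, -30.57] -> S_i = 2.51 + -8.27*i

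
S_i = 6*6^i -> [6, 36, 216, 1296, 7776]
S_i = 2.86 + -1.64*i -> [2.86, 1.22, -0.42, -2.06, -3.7]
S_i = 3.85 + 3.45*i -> [3.85, 7.3, 10.75, 14.2, 17.65]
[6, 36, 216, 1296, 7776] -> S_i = 6*6^i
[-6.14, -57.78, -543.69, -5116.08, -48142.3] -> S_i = -6.14*9.41^i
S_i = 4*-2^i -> [4, -8, 16, -32, 64]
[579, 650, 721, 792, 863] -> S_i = 579 + 71*i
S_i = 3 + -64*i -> [3, -61, -125, -189, -253]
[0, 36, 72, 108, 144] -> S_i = 0 + 36*i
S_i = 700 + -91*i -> [700, 609, 518, 427, 336]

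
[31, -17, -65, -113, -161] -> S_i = 31 + -48*i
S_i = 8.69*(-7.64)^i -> [8.69, -66.39, 507.23, -3875.25, 29606.92]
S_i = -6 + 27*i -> [-6, 21, 48, 75, 102]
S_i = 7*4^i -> [7, 28, 112, 448, 1792]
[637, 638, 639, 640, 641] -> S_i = 637 + 1*i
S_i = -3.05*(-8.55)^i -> [-3.05, 26.08, -222.96, 1906.33, -16299.13]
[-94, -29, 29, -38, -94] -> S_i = Random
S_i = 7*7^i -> [7, 49, 343, 2401, 16807]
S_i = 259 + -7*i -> [259, 252, 245, 238, 231]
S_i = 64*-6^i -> [64, -384, 2304, -13824, 82944]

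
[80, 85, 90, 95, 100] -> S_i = 80 + 5*i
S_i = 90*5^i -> [90, 450, 2250, 11250, 56250]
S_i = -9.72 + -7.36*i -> [-9.72, -17.08, -24.44, -31.8, -39.16]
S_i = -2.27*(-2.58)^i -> [-2.27, 5.86, -15.11, 38.98, -100.58]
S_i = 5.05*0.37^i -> [5.05, 1.87, 0.69, 0.26, 0.09]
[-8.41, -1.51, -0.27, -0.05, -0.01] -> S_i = -8.41*0.18^i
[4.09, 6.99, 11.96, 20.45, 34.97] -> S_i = 4.09*1.71^i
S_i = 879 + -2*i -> [879, 877, 875, 873, 871]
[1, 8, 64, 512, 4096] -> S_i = 1*8^i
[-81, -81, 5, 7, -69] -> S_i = Random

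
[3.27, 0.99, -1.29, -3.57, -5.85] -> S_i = 3.27 + -2.28*i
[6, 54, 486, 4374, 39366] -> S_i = 6*9^i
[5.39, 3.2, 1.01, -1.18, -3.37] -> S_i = 5.39 + -2.19*i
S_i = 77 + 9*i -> [77, 86, 95, 104, 113]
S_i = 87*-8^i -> [87, -696, 5568, -44544, 356352]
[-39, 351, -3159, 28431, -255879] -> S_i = -39*-9^i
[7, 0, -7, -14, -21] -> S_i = 7 + -7*i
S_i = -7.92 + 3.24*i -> [-7.92, -4.68, -1.44, 1.8, 5.04]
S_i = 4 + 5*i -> [4, 9, 14, 19, 24]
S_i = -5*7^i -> [-5, -35, -245, -1715, -12005]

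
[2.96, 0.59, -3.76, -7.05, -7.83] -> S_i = Random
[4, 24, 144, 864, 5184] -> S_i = 4*6^i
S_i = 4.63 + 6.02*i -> [4.63, 10.65, 16.67, 22.69, 28.71]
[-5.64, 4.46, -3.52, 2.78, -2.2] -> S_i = -5.64*(-0.79)^i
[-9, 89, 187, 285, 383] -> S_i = -9 + 98*i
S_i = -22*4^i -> [-22, -88, -352, -1408, -5632]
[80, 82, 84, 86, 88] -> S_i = 80 + 2*i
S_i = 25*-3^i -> [25, -75, 225, -675, 2025]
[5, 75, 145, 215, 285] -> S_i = 5 + 70*i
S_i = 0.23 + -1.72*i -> [0.23, -1.49, -3.21, -4.93, -6.65]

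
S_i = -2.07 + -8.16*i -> [-2.07, -10.23, -18.39, -26.55, -34.71]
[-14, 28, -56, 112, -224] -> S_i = -14*-2^i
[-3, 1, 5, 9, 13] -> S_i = -3 + 4*i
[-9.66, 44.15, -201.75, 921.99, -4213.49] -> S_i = -9.66*(-4.57)^i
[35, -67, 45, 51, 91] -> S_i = Random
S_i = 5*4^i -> [5, 20, 80, 320, 1280]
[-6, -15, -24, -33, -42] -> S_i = -6 + -9*i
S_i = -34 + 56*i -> [-34, 22, 78, 134, 190]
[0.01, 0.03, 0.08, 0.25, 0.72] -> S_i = 0.01*2.91^i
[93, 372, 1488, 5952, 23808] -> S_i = 93*4^i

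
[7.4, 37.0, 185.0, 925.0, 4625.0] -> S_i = 7.40*5.00^i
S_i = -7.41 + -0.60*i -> [-7.41, -8.01, -8.61, -9.21, -9.81]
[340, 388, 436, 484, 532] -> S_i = 340 + 48*i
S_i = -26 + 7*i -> [-26, -19, -12, -5, 2]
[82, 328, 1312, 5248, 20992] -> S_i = 82*4^i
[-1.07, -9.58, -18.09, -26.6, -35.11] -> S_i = -1.07 + -8.51*i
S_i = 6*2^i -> [6, 12, 24, 48, 96]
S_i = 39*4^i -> [39, 156, 624, 2496, 9984]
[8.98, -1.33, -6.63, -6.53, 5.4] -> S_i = Random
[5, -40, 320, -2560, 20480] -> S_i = 5*-8^i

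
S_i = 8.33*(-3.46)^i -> [8.33, -28.82, 99.72, -345.04, 1193.85]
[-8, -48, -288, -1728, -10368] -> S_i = -8*6^i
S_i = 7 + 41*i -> [7, 48, 89, 130, 171]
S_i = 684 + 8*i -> [684, 692, 700, 708, 716]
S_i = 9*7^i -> [9, 63, 441, 3087, 21609]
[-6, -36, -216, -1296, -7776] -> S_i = -6*6^i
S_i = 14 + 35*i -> [14, 49, 84, 119, 154]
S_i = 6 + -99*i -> [6, -93, -192, -291, -390]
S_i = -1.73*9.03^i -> [-1.73, -15.62, -141.07, -1273.82, -11502.63]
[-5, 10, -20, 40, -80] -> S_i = -5*-2^i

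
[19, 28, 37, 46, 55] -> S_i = 19 + 9*i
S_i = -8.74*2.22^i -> [-8.74, -19.4, -43.07, -95.62, -212.29]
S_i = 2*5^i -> [2, 10, 50, 250, 1250]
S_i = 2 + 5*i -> [2, 7, 12, 17, 22]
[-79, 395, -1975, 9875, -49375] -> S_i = -79*-5^i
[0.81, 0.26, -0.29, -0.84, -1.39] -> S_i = 0.81 + -0.55*i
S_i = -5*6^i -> [-5, -30, -180, -1080, -6480]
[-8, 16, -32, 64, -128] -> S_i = -8*-2^i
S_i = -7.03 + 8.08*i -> [-7.03, 1.05, 9.13, 17.21, 25.29]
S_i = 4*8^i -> [4, 32, 256, 2048, 16384]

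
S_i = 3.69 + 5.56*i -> [3.69, 9.25, 14.81, 20.37, 25.93]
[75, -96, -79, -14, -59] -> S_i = Random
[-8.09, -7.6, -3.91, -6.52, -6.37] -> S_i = Random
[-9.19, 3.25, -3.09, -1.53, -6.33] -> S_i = Random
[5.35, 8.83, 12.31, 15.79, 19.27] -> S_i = 5.35 + 3.48*i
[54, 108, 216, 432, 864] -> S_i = 54*2^i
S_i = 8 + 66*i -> [8, 74, 140, 206, 272]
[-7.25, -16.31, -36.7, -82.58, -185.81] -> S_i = -7.25*2.25^i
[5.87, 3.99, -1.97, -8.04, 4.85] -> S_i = Random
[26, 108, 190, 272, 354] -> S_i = 26 + 82*i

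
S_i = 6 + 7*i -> [6, 13, 20, 27, 34]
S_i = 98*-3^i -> [98, -294, 882, -2646, 7938]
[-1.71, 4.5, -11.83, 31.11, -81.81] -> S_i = -1.71*(-2.63)^i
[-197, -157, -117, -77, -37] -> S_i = -197 + 40*i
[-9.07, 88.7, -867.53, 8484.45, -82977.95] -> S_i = -9.07*(-9.78)^i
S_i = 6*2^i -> [6, 12, 24, 48, 96]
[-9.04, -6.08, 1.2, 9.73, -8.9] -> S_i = Random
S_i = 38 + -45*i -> [38, -7, -52, -97, -142]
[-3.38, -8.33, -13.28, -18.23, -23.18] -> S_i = -3.38 + -4.95*i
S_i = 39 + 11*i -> [39, 50, 61, 72, 83]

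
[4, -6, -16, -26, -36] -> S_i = 4 + -10*i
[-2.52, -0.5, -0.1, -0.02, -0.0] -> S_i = -2.52*0.20^i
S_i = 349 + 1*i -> [349, 350, 351, 352, 353]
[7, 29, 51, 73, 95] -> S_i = 7 + 22*i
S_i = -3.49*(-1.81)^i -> [-3.49, 6.32, -11.43, 20.69, -37.46]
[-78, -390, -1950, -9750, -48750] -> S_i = -78*5^i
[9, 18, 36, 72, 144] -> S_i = 9*2^i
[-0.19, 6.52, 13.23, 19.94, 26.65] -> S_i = -0.19 + 6.71*i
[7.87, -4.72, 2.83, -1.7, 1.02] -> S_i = 7.87*(-0.60)^i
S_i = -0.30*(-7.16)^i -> [-0.3, 2.15, -15.38, 110.12, -788.45]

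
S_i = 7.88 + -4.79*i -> [7.88, 3.09, -1.7, -6.49, -11.28]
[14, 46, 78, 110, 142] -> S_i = 14 + 32*i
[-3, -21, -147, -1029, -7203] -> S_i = -3*7^i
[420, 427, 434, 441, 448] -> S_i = 420 + 7*i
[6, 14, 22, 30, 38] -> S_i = 6 + 8*i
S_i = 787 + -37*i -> [787, 750, 713, 676, 639]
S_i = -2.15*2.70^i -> [-2.15, -5.8, -15.67, -42.32, -114.26]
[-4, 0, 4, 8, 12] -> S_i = -4 + 4*i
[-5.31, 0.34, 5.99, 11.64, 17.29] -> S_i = -5.31 + 5.65*i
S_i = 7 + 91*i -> [7, 98, 189, 280, 371]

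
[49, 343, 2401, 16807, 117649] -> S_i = 49*7^i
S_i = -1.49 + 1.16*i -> [-1.49, -0.33, 0.83, 1.99, 3.15]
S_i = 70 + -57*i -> [70, 13, -44, -101, -158]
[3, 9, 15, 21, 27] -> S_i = 3 + 6*i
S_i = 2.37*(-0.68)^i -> [2.37, -1.61, 1.1, -0.75, 0.51]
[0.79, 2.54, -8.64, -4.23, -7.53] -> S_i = Random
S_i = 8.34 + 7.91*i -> [8.34, 16.25, 24.16, 32.07, 39.98]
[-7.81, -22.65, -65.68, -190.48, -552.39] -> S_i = -7.81*2.90^i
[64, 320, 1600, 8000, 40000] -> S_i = 64*5^i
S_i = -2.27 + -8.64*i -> [-2.27, -10.91, -19.55, -28.19, -36.83]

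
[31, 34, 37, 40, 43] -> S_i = 31 + 3*i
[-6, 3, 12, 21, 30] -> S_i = -6 + 9*i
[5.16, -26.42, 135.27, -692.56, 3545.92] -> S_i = 5.16*(-5.12)^i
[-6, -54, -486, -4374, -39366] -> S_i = -6*9^i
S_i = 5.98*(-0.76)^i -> [5.98, -4.54, 3.45, -2.63, 2.0]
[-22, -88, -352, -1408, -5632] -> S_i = -22*4^i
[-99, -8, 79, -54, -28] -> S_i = Random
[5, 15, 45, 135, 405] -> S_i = 5*3^i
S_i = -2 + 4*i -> [-2, 2, 6, 10, 14]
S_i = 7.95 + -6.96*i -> [7.95, 0.99, -5.97, -12.93, -19.89]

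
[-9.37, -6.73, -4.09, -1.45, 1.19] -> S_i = -9.37 + 2.64*i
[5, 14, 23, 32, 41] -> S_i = 5 + 9*i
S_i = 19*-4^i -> [19, -76, 304, -1216, 4864]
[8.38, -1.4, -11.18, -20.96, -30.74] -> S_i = 8.38 + -9.78*i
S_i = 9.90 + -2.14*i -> [9.9, 7.76, 5.62, 3.48, 1.34]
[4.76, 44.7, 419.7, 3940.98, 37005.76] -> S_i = 4.76*9.39^i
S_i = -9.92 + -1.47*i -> [-9.92, -11.39, -12.86, -14.33, -15.8]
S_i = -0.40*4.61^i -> [-0.4, -1.84, -8.5, -39.19, -180.66]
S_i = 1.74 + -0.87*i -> [1.74, 0.87, 0.0, -0.87, -1.74]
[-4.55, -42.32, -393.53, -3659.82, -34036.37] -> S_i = -4.55*9.30^i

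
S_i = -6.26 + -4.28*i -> [-6.26, -10.54, -14.82, -19.1, -23.38]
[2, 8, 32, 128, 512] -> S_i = 2*4^i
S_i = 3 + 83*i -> [3, 86, 169, 252, 335]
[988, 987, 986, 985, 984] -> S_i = 988 + -1*i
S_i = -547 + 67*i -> [-547, -480, -413, -346, -279]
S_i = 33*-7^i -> [33, -231, 1617, -11319, 79233]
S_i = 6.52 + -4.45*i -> [6.52, 2.07, -2.38, -6.83, -11.28]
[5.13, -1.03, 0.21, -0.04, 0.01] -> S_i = 5.13*(-0.20)^i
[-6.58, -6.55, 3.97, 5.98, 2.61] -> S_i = Random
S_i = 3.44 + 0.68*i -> [3.44, 4.12, 4.8, 5.48, 6.16]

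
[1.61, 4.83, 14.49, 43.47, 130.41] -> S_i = 1.61*3.00^i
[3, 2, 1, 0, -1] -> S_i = 3 + -1*i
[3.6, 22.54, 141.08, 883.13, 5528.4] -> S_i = 3.60*6.26^i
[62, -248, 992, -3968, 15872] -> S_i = 62*-4^i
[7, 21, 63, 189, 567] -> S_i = 7*3^i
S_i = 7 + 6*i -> [7, 13, 19, 25, 31]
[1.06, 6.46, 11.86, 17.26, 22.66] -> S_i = 1.06 + 5.40*i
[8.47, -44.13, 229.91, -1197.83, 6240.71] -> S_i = 8.47*(-5.21)^i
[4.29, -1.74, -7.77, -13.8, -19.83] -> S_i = 4.29 + -6.03*i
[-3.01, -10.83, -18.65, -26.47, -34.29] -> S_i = -3.01 + -7.82*i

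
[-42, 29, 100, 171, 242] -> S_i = -42 + 71*i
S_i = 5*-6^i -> [5, -30, 180, -1080, 6480]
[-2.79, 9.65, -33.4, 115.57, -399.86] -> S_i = -2.79*(-3.46)^i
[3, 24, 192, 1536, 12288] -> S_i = 3*8^i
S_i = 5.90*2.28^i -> [5.9, 13.45, 30.67, 69.93, 159.44]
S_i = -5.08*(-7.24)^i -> [-5.08, 36.78, -266.28, 1927.88, -13957.83]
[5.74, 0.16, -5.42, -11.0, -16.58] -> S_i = 5.74 + -5.58*i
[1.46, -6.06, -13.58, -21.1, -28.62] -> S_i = 1.46 + -7.52*i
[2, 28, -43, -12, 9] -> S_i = Random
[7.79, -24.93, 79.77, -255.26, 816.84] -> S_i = 7.79*(-3.20)^i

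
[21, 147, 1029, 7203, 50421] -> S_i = 21*7^i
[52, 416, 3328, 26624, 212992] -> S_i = 52*8^i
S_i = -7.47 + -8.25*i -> [-7.47, -15.72, -23.97, -32.22, -40.47]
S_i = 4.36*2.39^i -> [4.36, 10.42, 24.9, 59.52, 142.26]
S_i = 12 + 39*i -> [12, 51, 90, 129, 168]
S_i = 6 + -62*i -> [6, -56, -118, -180, -242]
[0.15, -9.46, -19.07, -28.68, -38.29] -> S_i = 0.15 + -9.61*i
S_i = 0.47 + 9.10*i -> [0.47, 9.57, 18.67, 27.77, 36.87]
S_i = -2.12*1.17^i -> [-2.12, -2.48, -2.9, -3.4, -3.97]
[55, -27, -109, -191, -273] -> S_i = 55 + -82*i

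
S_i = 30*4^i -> [30, 120, 480, 1920, 7680]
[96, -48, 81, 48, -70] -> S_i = Random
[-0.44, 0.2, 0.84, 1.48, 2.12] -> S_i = -0.44 + 0.64*i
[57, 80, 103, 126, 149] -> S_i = 57 + 23*i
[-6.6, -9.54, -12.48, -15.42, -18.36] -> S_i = -6.60 + -2.94*i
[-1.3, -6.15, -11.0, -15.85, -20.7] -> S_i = -1.30 + -4.85*i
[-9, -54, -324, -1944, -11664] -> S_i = -9*6^i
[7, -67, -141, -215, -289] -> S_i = 7 + -74*i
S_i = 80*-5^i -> [80, -400, 2000, -10000, 50000]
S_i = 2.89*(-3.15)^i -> [2.89, -9.1, 28.68, -90.33, 284.54]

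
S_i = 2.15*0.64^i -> [2.15, 1.38, 0.88, 0.56, 0.36]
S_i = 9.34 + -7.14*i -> [9.34, 2.2, -4.94, -12.08, -19.22]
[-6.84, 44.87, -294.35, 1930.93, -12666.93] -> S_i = -6.84*(-6.56)^i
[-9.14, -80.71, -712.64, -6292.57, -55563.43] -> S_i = -9.14*8.83^i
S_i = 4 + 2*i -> [4, 6, 8, 10, 12]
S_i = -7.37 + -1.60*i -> [-7.37, -8.97, -10.57, -12.17, -13.77]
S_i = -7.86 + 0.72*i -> [-7.86, -7.14, -6.42, -5.7, -4.98]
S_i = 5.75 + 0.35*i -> [5.75, 6.1, 6.45, 6.8, 7.15]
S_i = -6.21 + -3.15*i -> [-6.21, -9.36, -12.51, -15.66, -18.81]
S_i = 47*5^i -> [47, 235, 1175, 5875, 29375]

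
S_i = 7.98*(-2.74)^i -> [7.98, -21.87, 59.91, -164.16, 449.79]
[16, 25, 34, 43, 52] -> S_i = 16 + 9*i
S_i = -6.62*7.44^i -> [-6.62, -49.25, -366.44, -2726.32, -20283.82]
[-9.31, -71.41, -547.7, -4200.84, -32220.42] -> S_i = -9.31*7.67^i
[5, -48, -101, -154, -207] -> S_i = 5 + -53*i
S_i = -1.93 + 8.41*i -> [-1.93, 6.48, 14.89, 23.3, 31.71]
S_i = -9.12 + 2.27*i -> [-9.12, -6.85, -4.58, -2.31, -0.04]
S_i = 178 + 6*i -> [178, 184, 190, 196, 202]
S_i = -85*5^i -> [-85, -425, -2125, -10625, -53125]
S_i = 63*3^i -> [63, 189, 567, 1701, 5103]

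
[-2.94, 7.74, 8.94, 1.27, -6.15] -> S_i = Random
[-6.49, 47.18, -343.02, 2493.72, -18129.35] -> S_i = -6.49*(-7.27)^i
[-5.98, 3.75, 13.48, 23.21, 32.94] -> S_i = -5.98 + 9.73*i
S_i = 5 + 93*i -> [5, 98, 191, 284, 377]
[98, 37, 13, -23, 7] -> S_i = Random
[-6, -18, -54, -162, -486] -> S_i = -6*3^i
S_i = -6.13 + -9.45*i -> [-6.13, -15.58, -25.03, -34.48, -43.93]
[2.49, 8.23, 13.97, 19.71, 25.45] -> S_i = 2.49 + 5.74*i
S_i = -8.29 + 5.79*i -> [-8.29, -2.5, 3.29, 9.08, 14.87]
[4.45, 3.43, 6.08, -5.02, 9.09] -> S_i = Random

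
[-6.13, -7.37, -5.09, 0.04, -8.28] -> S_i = Random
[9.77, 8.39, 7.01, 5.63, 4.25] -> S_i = 9.77 + -1.38*i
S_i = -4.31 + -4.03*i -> [-4.31, -8.34, -12.37, -16.4, -20.43]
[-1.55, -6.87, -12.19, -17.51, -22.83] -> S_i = -1.55 + -5.32*i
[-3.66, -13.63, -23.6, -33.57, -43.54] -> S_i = -3.66 + -9.97*i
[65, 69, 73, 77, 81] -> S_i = 65 + 4*i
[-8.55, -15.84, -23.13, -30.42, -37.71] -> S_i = -8.55 + -7.29*i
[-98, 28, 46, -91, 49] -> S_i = Random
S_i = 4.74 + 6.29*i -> [4.74, 11.03, 17.32, 23.61, 29.9]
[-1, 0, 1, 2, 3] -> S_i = -1 + 1*i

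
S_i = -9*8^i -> [-9, -72, -576, -4608, -36864]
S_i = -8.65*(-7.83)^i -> [-8.65, 67.73, -530.32, 4152.42, -32513.46]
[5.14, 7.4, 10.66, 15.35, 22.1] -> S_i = 5.14*1.44^i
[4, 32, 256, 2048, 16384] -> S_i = 4*8^i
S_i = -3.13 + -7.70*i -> [-3.13, -10.83, -18.53, -26.23, -33.93]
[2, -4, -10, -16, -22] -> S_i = 2 + -6*i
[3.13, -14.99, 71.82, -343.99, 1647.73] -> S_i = 3.13*(-4.79)^i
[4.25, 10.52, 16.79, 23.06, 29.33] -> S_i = 4.25 + 6.27*i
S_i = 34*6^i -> [34, 204, 1224, 7344, 44064]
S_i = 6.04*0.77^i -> [6.04, 4.65, 3.58, 2.76, 2.12]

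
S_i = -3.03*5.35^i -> [-3.03, -16.21, -86.73, -463.99, -2482.32]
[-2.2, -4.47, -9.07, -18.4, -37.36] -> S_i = -2.20*2.03^i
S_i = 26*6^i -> [26, 156, 936, 5616, 33696]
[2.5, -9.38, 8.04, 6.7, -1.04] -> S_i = Random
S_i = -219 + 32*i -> [-219, -187, -155, -123, -91]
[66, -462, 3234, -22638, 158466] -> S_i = 66*-7^i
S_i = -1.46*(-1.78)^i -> [-1.46, 2.6, -4.63, 8.23, -14.66]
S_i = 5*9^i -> [5, 45, 405, 3645, 32805]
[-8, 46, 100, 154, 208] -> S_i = -8 + 54*i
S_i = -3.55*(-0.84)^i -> [-3.55, 2.98, -2.5, 2.1, -1.77]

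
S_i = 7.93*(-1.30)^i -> [7.93, -10.31, 13.4, -17.42, 22.65]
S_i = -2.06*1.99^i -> [-2.06, -4.1, -8.16, -16.23, -32.31]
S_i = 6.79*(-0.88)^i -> [6.79, -5.98, 5.26, -4.63, 4.07]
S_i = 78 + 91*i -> [78, 169, 260, 351, 442]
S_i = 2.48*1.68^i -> [2.48, 4.17, 7.0, 11.76, 19.76]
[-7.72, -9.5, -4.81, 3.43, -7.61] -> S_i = Random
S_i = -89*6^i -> [-89, -534, -3204, -19224, -115344]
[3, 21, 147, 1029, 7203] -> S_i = 3*7^i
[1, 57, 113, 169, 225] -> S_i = 1 + 56*i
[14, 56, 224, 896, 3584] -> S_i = 14*4^i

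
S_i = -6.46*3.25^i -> [-6.46, -21.0, -68.23, -221.76, -720.72]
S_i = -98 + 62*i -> [-98, -36, 26, 88, 150]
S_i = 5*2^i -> [5, 10, 20, 40, 80]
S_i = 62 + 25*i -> [62, 87, 112, 137, 162]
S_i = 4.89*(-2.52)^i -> [4.89, -12.32, 31.05, -78.25, 197.2]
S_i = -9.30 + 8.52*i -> [-9.3, -0.78, 7.74, 16.26, 24.78]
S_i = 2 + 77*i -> [2, 79, 156, 233, 310]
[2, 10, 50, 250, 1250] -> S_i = 2*5^i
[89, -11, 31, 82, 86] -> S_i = Random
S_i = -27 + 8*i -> [-27, -19, -11, -3, 5]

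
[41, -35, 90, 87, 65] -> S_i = Random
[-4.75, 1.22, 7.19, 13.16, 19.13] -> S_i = -4.75 + 5.97*i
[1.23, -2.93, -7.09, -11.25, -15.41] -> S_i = 1.23 + -4.16*i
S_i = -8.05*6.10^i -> [-8.05, -49.1, -299.54, -1827.2, -11145.9]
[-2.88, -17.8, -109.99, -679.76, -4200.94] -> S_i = -2.88*6.18^i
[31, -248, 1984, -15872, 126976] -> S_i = 31*-8^i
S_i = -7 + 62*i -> [-7, 55, 117, 179, 241]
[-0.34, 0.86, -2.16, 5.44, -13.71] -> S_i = -0.34*(-2.52)^i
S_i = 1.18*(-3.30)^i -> [1.18, -3.89, 12.85, -42.41, 139.94]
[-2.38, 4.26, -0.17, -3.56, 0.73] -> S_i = Random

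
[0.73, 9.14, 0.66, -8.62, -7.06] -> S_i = Random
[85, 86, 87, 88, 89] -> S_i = 85 + 1*i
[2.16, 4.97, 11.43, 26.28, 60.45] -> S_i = 2.16*2.30^i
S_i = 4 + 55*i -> [4, 59, 114, 169, 224]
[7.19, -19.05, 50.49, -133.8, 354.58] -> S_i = 7.19*(-2.65)^i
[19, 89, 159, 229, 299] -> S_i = 19 + 70*i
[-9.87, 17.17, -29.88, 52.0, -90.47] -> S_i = -9.87*(-1.74)^i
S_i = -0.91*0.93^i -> [-0.91, -0.85, -0.79, -0.73, -0.68]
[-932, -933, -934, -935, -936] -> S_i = -932 + -1*i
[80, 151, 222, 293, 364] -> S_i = 80 + 71*i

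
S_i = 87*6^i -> [87, 522, 3132, 18792, 112752]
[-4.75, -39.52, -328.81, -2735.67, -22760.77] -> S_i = -4.75*8.32^i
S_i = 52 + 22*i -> [52, 74, 96, 118, 140]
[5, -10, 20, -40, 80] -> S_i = 5*-2^i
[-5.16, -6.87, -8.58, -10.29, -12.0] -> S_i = -5.16 + -1.71*i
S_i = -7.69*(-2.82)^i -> [-7.69, 21.69, -61.15, 172.45, -486.32]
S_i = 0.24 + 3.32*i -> [0.24, 3.56, 6.88, 10.2, 13.52]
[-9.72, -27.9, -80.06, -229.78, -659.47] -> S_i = -9.72*2.87^i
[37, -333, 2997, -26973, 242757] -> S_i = 37*-9^i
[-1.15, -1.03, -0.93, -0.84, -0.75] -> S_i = -1.15*0.90^i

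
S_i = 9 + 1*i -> [9, 10, 11, 12, 13]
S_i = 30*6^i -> [30, 180, 1080, 6480, 38880]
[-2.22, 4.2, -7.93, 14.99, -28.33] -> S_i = -2.22*(-1.89)^i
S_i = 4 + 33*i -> [4, 37, 70, 103, 136]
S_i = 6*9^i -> [6, 54, 486, 4374, 39366]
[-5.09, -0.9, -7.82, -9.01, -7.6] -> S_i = Random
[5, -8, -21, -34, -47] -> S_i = 5 + -13*i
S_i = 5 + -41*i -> [5, -36, -77, -118, -159]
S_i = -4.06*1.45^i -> [-4.06, -5.89, -8.54, -12.38, -17.95]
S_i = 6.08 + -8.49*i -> [6.08, -2.41, -10.9, -19.39, -27.88]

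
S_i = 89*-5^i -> [89, -445, 2225, -11125, 55625]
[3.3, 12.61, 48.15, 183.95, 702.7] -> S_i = 3.30*3.82^i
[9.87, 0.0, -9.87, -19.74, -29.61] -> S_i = 9.87 + -9.87*i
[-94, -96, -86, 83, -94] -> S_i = Random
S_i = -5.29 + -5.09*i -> [-5.29, -10.38, -15.47, -20.56, -25.65]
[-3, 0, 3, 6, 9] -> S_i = -3 + 3*i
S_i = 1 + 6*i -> [1, 7, 13, 19, 25]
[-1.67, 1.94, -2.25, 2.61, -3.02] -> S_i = -1.67*(-1.16)^i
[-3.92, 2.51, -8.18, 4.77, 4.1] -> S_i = Random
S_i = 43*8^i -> [43, 344, 2752, 22016, 176128]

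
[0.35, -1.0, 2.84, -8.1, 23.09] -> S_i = 0.35*(-2.85)^i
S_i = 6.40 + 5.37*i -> [6.4, 11.77, 17.14, 22.51, 27.88]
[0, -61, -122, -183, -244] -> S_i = 0 + -61*i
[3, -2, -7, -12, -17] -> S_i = 3 + -5*i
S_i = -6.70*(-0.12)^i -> [-6.7, 0.8, -0.1, 0.01, -0.0]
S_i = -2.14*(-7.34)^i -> [-2.14, 15.71, -115.29, 846.26, -6211.52]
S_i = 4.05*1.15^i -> [4.05, 4.66, 5.36, 6.16, 7.08]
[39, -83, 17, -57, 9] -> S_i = Random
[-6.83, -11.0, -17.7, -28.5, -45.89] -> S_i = -6.83*1.61^i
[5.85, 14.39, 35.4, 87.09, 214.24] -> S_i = 5.85*2.46^i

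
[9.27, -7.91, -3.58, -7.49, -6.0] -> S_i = Random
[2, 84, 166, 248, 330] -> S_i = 2 + 82*i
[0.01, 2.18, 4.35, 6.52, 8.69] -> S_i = 0.01 + 2.17*i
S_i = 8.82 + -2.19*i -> [8.82, 6.63, 4.44, 2.25, 0.06]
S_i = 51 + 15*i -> [51, 66, 81, 96, 111]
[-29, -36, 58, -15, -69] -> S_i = Random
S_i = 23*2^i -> [23, 46, 92, 184, 368]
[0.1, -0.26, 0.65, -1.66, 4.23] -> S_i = 0.10*(-2.55)^i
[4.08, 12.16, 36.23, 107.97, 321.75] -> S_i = 4.08*2.98^i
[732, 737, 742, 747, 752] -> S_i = 732 + 5*i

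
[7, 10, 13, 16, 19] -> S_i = 7 + 3*i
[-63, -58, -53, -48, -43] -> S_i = -63 + 5*i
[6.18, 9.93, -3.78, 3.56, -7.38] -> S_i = Random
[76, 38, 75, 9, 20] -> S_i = Random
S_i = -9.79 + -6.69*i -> [-9.79, -16.48, -23.17, -29.86, -36.55]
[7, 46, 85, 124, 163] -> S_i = 7 + 39*i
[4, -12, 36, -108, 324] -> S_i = 4*-3^i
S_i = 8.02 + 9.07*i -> [8.02, 17.09, 26.16, 35.23, 44.3]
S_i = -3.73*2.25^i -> [-3.73, -8.39, -18.88, -42.49, -95.6]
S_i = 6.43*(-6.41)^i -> [6.43, -41.22, 264.2, -1693.5, 10855.33]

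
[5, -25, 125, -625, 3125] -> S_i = 5*-5^i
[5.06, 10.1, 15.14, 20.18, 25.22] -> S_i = 5.06 + 5.04*i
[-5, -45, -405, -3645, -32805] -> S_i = -5*9^i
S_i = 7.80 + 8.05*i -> [7.8, 15.85, 23.9, 31.95, 40.0]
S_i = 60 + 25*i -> [60, 85, 110, 135, 160]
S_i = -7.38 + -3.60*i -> [-7.38, -10.98, -14.58, -18.18, -21.78]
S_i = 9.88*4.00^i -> [9.88, 39.52, 158.08, 632.32, 2529.28]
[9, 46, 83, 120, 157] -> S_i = 9 + 37*i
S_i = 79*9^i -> [79, 711, 6399, 57591, 518319]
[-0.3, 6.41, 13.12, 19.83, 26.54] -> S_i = -0.30 + 6.71*i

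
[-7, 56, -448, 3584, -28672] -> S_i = -7*-8^i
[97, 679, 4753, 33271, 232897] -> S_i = 97*7^i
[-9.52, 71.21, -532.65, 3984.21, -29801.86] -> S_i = -9.52*(-7.48)^i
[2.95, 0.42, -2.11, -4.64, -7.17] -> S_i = 2.95 + -2.53*i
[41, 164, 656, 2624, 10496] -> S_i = 41*4^i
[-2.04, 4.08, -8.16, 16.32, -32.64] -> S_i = -2.04*(-2.00)^i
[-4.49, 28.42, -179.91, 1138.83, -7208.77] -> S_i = -4.49*(-6.33)^i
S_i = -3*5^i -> [-3, -15, -75, -375, -1875]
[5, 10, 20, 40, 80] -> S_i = 5*2^i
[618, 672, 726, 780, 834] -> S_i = 618 + 54*i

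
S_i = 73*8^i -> [73, 584, 4672, 37376, 299008]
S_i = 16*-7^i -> [16, -112, 784, -5488, 38416]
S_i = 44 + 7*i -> [44, 51, 58, 65, 72]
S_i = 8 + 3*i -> [8, 11, 14, 17, 20]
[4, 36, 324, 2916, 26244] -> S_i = 4*9^i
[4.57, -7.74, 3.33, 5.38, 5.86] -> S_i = Random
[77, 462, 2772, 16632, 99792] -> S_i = 77*6^i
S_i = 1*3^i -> [1, 3, 9, 27, 81]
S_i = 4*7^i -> [4, 28, 196, 1372, 9604]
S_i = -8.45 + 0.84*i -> [-8.45, -7.61, -6.77, -5.93, -5.09]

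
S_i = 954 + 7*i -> [954, 961, 968, 975, 982]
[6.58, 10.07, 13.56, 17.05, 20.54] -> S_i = 6.58 + 3.49*i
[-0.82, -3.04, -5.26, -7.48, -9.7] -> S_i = -0.82 + -2.22*i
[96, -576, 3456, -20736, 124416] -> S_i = 96*-6^i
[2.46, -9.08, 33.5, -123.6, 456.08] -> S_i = 2.46*(-3.69)^i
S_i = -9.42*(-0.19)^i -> [-9.42, 1.79, -0.34, 0.06, -0.01]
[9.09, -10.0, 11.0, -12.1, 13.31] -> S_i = 9.09*(-1.10)^i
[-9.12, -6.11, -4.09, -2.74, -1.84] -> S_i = -9.12*0.67^i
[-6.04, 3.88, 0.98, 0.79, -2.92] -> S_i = Random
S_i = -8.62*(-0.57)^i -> [-8.62, 4.91, -2.8, 1.6, -0.91]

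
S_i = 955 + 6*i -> [955, 961, 967, 973, 979]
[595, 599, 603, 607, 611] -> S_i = 595 + 4*i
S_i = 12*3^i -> [12, 36, 108, 324, 972]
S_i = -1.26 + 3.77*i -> [-1.26, 2.51, 6.28, 10.05, 13.82]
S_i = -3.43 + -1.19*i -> [-3.43, -4.62, -5.81, -7.0, -8.19]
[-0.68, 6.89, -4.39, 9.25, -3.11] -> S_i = Random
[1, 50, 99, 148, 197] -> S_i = 1 + 49*i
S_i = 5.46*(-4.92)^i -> [5.46, -26.86, 132.17, -650.26, 3199.29]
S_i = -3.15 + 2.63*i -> [-3.15, -0.52, 2.11, 4.74, 7.37]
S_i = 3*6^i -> [3, 18, 108, 648, 3888]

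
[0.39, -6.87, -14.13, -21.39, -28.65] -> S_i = 0.39 + -7.26*i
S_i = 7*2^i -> [7, 14, 28, 56, 112]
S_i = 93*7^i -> [93, 651, 4557, 31899, 223293]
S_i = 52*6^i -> [52, 312, 1872, 11232, 67392]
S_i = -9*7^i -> [-9, -63, -441, -3087, -21609]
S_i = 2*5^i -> [2, 10, 50, 250, 1250]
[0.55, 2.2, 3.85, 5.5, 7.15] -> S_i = 0.55 + 1.65*i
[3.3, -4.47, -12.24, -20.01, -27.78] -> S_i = 3.30 + -7.77*i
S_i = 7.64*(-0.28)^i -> [7.64, -2.14, 0.6, -0.17, 0.05]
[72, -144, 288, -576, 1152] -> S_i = 72*-2^i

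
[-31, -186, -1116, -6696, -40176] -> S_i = -31*6^i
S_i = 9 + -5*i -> [9, 4, -1, -6, -11]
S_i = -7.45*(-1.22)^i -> [-7.45, 9.09, -11.09, 13.53, -16.5]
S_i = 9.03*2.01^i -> [9.03, 18.15, 36.48, 73.33, 147.39]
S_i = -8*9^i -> [-8, -72, -648, -5832, -52488]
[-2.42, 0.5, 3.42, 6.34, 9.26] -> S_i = -2.42 + 2.92*i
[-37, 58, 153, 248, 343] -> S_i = -37 + 95*i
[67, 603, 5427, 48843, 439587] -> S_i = 67*9^i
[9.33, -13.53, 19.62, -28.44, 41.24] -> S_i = 9.33*(-1.45)^i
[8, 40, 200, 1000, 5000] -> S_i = 8*5^i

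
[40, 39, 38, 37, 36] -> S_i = 40 + -1*i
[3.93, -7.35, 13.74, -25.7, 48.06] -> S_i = 3.93*(-1.87)^i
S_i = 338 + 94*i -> [338, 432, 526, 620, 714]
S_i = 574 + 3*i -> [574, 577, 580, 583, 586]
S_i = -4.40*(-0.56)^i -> [-4.4, 2.46, -1.38, 0.77, -0.43]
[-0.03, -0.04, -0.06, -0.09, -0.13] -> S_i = -0.03*1.45^i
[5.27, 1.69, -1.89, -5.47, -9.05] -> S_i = 5.27 + -3.58*i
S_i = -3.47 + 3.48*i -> [-3.47, 0.01, 3.49, 6.97, 10.45]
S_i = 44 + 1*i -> [44, 45, 46, 47, 48]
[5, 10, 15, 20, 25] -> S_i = 5 + 5*i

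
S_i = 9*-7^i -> [9, -63, 441, -3087, 21609]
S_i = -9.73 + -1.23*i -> [-9.73, -10.96, -12.19, -13.42, -14.65]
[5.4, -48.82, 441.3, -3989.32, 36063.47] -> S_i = 5.40*(-9.04)^i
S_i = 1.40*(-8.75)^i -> [1.4, -12.25, 107.19, -937.89, 8206.54]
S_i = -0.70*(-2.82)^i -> [-0.7, 1.97, -5.57, 15.7, -44.27]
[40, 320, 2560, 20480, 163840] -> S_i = 40*8^i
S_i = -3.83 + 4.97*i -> [-3.83, 1.14, 6.11, 11.08, 16.05]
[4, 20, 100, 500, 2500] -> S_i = 4*5^i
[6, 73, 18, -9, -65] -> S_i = Random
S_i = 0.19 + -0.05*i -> [0.19, 0.14, 0.09, 0.04, -0.01]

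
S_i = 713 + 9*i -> [713, 722, 731, 740, 749]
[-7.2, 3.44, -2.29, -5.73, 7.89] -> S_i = Random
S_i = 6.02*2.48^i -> [6.02, 14.93, 37.03, 91.82, 227.72]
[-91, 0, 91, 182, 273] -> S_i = -91 + 91*i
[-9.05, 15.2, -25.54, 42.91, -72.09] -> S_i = -9.05*(-1.68)^i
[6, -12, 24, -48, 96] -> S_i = 6*-2^i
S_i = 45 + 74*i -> [45, 119, 193, 267, 341]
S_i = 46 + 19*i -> [46, 65, 84, 103, 122]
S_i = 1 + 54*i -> [1, 55, 109, 163, 217]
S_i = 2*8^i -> [2, 16, 128, 1024, 8192]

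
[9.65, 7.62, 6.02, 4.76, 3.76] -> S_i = 9.65*0.79^i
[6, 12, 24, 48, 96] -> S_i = 6*2^i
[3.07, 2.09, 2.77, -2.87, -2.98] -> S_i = Random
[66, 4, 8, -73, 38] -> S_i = Random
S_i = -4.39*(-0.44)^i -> [-4.39, 1.93, -0.85, 0.37, -0.16]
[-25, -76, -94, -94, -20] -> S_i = Random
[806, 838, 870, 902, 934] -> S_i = 806 + 32*i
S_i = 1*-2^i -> [1, -2, 4, -8, 16]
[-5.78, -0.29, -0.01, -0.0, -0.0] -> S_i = -5.78*0.05^i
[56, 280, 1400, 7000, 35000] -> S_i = 56*5^i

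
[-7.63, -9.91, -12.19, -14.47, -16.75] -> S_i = -7.63 + -2.28*i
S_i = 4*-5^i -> [4, -20, 100, -500, 2500]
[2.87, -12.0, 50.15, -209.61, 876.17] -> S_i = 2.87*(-4.18)^i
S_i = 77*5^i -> [77, 385, 1925, 9625, 48125]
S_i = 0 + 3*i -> [0, 3, 6, 9, 12]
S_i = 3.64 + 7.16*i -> [3.64, 10.8, 17.96, 25.12, 32.28]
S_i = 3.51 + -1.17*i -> [3.51, 2.34, 1.17, 0.0, -1.17]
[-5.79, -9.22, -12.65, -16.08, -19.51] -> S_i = -5.79 + -3.43*i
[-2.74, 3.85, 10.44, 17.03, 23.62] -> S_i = -2.74 + 6.59*i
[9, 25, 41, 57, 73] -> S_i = 9 + 16*i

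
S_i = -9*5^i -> [-9, -45, -225, -1125, -5625]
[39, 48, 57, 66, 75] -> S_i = 39 + 9*i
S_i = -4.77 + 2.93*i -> [-4.77, -1.84, 1.09, 4.02, 6.95]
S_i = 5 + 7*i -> [5, 12, 19, 26, 33]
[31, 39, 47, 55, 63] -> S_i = 31 + 8*i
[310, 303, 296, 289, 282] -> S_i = 310 + -7*i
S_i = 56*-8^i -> [56, -448, 3584, -28672, 229376]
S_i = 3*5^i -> [3, 15, 75, 375, 1875]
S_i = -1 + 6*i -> [-1, 5, 11, 17, 23]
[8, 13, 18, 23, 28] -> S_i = 8 + 5*i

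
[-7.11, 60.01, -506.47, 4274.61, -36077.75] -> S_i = -7.11*(-8.44)^i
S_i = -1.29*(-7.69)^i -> [-1.29, 9.92, -76.29, 586.64, -4511.23]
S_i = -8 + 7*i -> [-8, -1, 6, 13, 20]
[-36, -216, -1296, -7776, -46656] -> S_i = -36*6^i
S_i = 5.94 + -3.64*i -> [5.94, 2.3, -1.34, -4.98, -8.62]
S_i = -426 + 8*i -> [-426, -418, -410, -402, -394]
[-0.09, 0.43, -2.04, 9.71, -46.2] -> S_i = -0.09*(-4.76)^i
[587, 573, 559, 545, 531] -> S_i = 587 + -14*i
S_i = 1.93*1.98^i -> [1.93, 3.82, 7.57, 14.98, 29.66]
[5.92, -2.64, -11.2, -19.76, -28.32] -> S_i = 5.92 + -8.56*i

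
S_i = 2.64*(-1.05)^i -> [2.64, -2.77, 2.91, -3.06, 3.21]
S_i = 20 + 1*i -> [20, 21, 22, 23, 24]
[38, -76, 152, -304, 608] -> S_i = 38*-2^i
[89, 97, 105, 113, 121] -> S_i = 89 + 8*i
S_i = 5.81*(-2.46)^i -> [5.81, -14.29, 35.16, -86.49, 212.77]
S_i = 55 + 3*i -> [55, 58, 61, 64, 67]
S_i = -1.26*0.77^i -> [-1.26, -0.97, -0.75, -0.58, -0.44]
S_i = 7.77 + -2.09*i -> [7.77, 5.68, 3.59, 1.5, -0.59]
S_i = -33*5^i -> [-33, -165, -825, -4125, -20625]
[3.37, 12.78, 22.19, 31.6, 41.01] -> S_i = 3.37 + 9.41*i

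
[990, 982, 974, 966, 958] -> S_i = 990 + -8*i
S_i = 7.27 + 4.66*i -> [7.27, 11.93, 16.59, 21.25, 25.91]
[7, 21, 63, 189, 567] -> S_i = 7*3^i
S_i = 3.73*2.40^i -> [3.73, 8.95, 21.48, 51.56, 123.75]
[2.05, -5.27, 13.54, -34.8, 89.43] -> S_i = 2.05*(-2.57)^i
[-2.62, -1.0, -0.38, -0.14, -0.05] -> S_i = -2.62*0.38^i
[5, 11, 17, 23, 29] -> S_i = 5 + 6*i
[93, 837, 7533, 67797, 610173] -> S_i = 93*9^i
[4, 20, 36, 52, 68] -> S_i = 4 + 16*i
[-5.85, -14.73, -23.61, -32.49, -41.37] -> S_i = -5.85 + -8.88*i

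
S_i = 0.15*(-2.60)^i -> [0.15, -0.39, 1.01, -2.64, 6.85]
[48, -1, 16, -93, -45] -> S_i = Random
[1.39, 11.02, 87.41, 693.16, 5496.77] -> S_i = 1.39*7.93^i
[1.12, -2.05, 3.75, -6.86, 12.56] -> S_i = 1.12*(-1.83)^i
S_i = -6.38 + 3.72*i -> [-6.38, -2.66, 1.06, 4.78, 8.5]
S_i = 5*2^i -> [5, 10, 20, 40, 80]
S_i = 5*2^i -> [5, 10, 20, 40, 80]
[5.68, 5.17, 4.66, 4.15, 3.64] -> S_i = 5.68 + -0.51*i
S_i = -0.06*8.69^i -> [-0.06, -0.52, -4.53, -39.37, -342.16]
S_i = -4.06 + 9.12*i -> [-4.06, 5.06, 14.18, 23.3, 32.42]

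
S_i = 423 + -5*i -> [423, 418, 413, 408, 403]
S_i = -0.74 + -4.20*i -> [-0.74, -4.94, -9.14, -13.34, -17.54]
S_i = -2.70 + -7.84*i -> [-2.7, -10.54, -18.38, -26.22, -34.06]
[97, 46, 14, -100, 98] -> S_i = Random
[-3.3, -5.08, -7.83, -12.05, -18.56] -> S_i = -3.30*1.54^i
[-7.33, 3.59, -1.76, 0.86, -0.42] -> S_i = -7.33*(-0.49)^i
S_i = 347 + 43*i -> [347, 390, 433, 476, 519]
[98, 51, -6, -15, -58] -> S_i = Random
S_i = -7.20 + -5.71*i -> [-7.2, -12.91, -18.62, -24.33, -30.04]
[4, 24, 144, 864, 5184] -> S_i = 4*6^i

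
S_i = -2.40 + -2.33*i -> [-2.4, -4.73, -7.06, -9.39, -11.72]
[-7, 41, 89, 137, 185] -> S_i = -7 + 48*i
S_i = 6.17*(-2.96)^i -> [6.17, -18.26, 54.06, -160.01, 473.64]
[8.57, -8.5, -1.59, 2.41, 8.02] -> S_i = Random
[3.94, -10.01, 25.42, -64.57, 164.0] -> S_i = 3.94*(-2.54)^i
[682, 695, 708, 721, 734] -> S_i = 682 + 13*i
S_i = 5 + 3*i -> [5, 8, 11, 14, 17]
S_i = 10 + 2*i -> [10, 12, 14, 16, 18]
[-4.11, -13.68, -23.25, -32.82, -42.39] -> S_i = -4.11 + -9.57*i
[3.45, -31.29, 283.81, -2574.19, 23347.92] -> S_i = 3.45*(-9.07)^i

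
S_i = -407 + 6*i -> [-407, -401, -395, -389, -383]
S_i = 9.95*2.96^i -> [9.95, 29.45, 87.18, 258.05, 763.82]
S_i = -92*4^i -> [-92, -368, -1472, -5888, -23552]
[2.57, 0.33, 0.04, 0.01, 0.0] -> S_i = 2.57*0.13^i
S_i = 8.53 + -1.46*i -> [8.53, 7.07, 5.61, 4.15, 2.69]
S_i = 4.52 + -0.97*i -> [4.52, 3.55, 2.58, 1.61, 0.64]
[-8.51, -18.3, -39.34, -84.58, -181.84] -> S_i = -8.51*2.15^i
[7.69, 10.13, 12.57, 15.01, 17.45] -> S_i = 7.69 + 2.44*i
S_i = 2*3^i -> [2, 6, 18, 54, 162]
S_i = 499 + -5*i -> [499, 494, 489, 484, 479]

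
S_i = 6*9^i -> [6, 54, 486, 4374, 39366]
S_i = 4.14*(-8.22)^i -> [4.14, -34.03, 279.73, -2299.41, 18901.12]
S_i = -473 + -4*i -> [-473, -477, -481, -485, -489]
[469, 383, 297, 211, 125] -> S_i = 469 + -86*i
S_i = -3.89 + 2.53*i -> [-3.89, -1.36, 1.17, 3.7, 6.23]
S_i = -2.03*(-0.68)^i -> [-2.03, 1.38, -0.94, 0.64, -0.43]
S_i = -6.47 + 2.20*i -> [-6.47, -4.27, -2.07, 0.13, 2.33]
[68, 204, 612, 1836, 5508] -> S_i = 68*3^i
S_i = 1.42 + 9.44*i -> [1.42, 10.86, 20.3, 29.74, 39.18]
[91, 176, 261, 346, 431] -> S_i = 91 + 85*i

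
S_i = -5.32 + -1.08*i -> [-5.32, -6.4, -7.48, -8.56, -9.64]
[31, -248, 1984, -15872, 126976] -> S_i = 31*-8^i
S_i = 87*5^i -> [87, 435, 2175, 10875, 54375]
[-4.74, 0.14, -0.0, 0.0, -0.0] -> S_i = -4.74*(-0.03)^i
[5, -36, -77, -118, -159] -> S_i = 5 + -41*i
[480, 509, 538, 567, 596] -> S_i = 480 + 29*i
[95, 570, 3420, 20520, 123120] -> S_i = 95*6^i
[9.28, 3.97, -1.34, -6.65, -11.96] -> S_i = 9.28 + -5.31*i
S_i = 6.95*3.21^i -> [6.95, 22.31, 71.61, 229.88, 737.91]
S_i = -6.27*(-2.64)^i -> [-6.27, 16.55, -43.7, 115.37, -304.57]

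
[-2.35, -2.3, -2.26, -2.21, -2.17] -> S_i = -2.35*0.98^i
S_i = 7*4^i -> [7, 28, 112, 448, 1792]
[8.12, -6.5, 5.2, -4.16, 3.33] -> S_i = 8.12*(-0.80)^i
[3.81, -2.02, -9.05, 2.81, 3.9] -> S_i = Random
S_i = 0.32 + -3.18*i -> [0.32, -2.86, -6.04, -9.22, -12.4]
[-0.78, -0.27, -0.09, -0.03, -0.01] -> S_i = -0.78*0.34^i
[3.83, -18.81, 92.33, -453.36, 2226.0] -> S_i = 3.83*(-4.91)^i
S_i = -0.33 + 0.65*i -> [-0.33, 0.32, 0.97, 1.62, 2.27]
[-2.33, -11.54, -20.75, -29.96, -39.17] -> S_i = -2.33 + -9.21*i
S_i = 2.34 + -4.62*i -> [2.34, -2.28, -6.9, -11.52, -16.14]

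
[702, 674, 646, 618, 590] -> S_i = 702 + -28*i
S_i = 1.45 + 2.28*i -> [1.45, 3.73, 6.01, 8.29, 10.57]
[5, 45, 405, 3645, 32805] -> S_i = 5*9^i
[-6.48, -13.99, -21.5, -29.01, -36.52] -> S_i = -6.48 + -7.51*i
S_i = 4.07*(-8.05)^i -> [4.07, -32.76, 263.75, -2123.16, 17091.41]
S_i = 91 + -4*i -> [91, 87, 83, 79, 75]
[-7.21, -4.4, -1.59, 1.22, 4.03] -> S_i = -7.21 + 2.81*i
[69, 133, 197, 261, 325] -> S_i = 69 + 64*i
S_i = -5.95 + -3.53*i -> [-5.95, -9.48, -13.01, -16.54, -20.07]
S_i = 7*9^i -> [7, 63, 567, 5103, 45927]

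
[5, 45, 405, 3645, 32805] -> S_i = 5*9^i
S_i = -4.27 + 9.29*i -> [-4.27, 5.02, 14.31, 23.6, 32.89]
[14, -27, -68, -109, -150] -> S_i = 14 + -41*i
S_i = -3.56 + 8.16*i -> [-3.56, 4.6, 12.76, 20.92, 29.08]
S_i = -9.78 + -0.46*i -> [-9.78, -10.24, -10.7, -11.16, -11.62]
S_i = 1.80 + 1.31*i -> [1.8, 3.11, 4.42, 5.73, 7.04]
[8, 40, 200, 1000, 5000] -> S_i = 8*5^i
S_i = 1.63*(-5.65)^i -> [1.63, -9.21, 52.03, -293.99, 1661.04]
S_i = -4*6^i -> [-4, -24, -144, -864, -5184]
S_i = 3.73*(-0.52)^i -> [3.73, -1.94, 1.01, -0.52, 0.27]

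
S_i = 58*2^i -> [58, 116, 232, 464, 928]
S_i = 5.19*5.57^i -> [5.19, 28.91, 161.02, 896.88, 4995.61]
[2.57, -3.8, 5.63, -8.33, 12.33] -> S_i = 2.57*(-1.48)^i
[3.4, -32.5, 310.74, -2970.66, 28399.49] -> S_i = 3.40*(-9.56)^i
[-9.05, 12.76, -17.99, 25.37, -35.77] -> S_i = -9.05*(-1.41)^i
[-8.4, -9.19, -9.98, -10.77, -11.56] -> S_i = -8.40 + -0.79*i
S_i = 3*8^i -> [3, 24, 192, 1536, 12288]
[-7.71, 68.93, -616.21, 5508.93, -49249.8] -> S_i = -7.71*(-8.94)^i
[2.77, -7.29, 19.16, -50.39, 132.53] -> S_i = 2.77*(-2.63)^i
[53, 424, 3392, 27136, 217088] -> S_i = 53*8^i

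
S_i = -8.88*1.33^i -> [-8.88, -11.81, -15.71, -20.89, -27.79]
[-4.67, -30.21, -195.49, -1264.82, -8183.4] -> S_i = -4.67*6.47^i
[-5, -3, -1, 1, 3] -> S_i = -5 + 2*i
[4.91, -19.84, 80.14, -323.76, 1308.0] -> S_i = 4.91*(-4.04)^i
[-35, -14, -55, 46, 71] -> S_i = Random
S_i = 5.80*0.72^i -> [5.8, 4.18, 3.01, 2.16, 1.56]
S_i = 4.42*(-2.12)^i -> [4.42, -9.37, 19.87, -42.11, 89.28]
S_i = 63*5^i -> [63, 315, 1575, 7875, 39375]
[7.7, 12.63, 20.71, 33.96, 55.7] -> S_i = 7.70*1.64^i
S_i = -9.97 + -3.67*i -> [-9.97, -13.64, -17.31, -20.98, -24.65]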